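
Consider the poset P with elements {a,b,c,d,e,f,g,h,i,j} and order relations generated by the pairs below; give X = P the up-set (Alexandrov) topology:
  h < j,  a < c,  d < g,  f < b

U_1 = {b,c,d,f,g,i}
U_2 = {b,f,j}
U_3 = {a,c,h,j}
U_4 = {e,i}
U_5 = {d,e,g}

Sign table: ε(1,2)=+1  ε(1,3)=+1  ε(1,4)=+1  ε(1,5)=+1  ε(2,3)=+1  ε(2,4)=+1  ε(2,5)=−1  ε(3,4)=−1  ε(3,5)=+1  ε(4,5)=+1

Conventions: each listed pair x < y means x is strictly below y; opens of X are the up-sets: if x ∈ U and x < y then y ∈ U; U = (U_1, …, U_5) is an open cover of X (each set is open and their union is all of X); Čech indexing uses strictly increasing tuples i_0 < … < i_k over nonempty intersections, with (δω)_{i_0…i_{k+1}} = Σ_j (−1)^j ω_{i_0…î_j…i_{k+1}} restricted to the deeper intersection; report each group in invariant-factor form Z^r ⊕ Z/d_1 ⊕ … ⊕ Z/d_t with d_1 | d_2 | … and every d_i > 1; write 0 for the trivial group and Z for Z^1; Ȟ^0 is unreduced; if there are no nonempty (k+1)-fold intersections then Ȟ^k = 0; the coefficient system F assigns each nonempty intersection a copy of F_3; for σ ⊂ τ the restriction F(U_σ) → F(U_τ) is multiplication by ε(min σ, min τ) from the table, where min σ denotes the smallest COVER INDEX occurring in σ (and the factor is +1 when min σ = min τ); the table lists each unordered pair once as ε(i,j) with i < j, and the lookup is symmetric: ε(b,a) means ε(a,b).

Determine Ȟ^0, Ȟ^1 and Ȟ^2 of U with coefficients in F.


nonempty overlaps:
  U12={b,f} U13={c} U14={i} U15={d,g} U23={j} U45={e}
C dims 5,6; δ0: rk_F3 4
degree 0: 5−4−0 = 1 → Ȟ^0 ≅ Z/3
degree 1: 6−0−4 = 2 → Ȟ^1 ≅ Z/3 ⊕ Z/3
degree 2: 0−0−0 = 0 → Ȟ^2 ≅ 0

Ȟ^0(U;F) ≅ Z/3, Ȟ^1(U;F) ≅ Z/3 ⊕ Z/3 and Ȟ^2(U;F) ≅ 0


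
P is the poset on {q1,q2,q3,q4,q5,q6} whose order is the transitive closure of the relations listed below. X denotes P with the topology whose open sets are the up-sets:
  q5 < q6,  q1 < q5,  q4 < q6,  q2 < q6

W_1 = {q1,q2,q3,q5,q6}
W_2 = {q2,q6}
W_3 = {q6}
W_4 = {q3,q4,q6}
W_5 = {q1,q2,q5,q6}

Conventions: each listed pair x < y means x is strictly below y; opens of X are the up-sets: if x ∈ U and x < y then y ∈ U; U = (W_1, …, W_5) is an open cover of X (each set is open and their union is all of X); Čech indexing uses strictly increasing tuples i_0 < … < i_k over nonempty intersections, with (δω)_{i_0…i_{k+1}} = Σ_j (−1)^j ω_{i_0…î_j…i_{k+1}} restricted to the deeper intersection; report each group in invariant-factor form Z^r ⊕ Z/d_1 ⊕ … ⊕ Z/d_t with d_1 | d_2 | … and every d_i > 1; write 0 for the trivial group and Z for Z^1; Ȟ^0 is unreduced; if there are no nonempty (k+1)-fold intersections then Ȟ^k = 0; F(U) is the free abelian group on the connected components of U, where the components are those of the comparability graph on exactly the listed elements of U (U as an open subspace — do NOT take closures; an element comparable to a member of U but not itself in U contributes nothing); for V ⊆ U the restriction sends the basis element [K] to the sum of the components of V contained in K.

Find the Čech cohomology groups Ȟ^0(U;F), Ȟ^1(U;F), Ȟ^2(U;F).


Ȟ^0 ≅ Z^2, Ȟ^1 ≅ 0 and Ȟ^2 ≅ 0

cover nerve:
  W12={q2,q6} W13={q6} W14={q3,q6} W15={q1,q2,q5,q6} W23={q6} W24={q6} W25={q2,q6} W34={q6} W35={q6} W45={q6}
  W123={q6} W124={q6} W125={q2,q6} W134={q6} W135={q6} W145={q6} W234={q6} W235={q6} W245={q6} W345={q6}
  W1234={q6} W1235={q6} W1245={q6} W1345={q6} W2345={q6}
  W12345={q6}
components per intersection:
  W1: {q1,q2,q5,q6} {q3}
  W2: {q2,q6}
  W3: {q6}
  W4: {q3} {q4,q6}
  W5: {q1,q2,q5,q6}
  W12: {q2,q6}
  W13: {q6}
  W14: {q3} {q6}
  W15: {q1,q2,q5,q6}
  W23: {q6}
  W24: {q6}
  W25: {q2,q6}
  W34: {q6}
  W35: {q6}
  W45: {q6}
  W123: {q6}
  W124: {q6}
  W125: {q2,q6}
  W134: {q6}
  W135: {q6}
  W145: {q6}
  W234: {q6}
  W235: {q6}
  W245: {q6}
  W345: {q6}
  W1234: {q6}
  W1235: {q6}
  W1245: {q6}
  W1345: {q6}
  W2345: {q6}
  W12345: {q6}
C dims 7,11,10,5; δ0: rk 5, SNF 1^5; δ1: rk 6, SNF 1^6; δ2: rk 4, SNF 1^4
Ȟ^0: (7−5)−0=2 ⇒ Z^2
Ȟ^1: (11−6)−5=0 ⇒ 0
Ȟ^2: (10−4)−6=0 ⇒ 0


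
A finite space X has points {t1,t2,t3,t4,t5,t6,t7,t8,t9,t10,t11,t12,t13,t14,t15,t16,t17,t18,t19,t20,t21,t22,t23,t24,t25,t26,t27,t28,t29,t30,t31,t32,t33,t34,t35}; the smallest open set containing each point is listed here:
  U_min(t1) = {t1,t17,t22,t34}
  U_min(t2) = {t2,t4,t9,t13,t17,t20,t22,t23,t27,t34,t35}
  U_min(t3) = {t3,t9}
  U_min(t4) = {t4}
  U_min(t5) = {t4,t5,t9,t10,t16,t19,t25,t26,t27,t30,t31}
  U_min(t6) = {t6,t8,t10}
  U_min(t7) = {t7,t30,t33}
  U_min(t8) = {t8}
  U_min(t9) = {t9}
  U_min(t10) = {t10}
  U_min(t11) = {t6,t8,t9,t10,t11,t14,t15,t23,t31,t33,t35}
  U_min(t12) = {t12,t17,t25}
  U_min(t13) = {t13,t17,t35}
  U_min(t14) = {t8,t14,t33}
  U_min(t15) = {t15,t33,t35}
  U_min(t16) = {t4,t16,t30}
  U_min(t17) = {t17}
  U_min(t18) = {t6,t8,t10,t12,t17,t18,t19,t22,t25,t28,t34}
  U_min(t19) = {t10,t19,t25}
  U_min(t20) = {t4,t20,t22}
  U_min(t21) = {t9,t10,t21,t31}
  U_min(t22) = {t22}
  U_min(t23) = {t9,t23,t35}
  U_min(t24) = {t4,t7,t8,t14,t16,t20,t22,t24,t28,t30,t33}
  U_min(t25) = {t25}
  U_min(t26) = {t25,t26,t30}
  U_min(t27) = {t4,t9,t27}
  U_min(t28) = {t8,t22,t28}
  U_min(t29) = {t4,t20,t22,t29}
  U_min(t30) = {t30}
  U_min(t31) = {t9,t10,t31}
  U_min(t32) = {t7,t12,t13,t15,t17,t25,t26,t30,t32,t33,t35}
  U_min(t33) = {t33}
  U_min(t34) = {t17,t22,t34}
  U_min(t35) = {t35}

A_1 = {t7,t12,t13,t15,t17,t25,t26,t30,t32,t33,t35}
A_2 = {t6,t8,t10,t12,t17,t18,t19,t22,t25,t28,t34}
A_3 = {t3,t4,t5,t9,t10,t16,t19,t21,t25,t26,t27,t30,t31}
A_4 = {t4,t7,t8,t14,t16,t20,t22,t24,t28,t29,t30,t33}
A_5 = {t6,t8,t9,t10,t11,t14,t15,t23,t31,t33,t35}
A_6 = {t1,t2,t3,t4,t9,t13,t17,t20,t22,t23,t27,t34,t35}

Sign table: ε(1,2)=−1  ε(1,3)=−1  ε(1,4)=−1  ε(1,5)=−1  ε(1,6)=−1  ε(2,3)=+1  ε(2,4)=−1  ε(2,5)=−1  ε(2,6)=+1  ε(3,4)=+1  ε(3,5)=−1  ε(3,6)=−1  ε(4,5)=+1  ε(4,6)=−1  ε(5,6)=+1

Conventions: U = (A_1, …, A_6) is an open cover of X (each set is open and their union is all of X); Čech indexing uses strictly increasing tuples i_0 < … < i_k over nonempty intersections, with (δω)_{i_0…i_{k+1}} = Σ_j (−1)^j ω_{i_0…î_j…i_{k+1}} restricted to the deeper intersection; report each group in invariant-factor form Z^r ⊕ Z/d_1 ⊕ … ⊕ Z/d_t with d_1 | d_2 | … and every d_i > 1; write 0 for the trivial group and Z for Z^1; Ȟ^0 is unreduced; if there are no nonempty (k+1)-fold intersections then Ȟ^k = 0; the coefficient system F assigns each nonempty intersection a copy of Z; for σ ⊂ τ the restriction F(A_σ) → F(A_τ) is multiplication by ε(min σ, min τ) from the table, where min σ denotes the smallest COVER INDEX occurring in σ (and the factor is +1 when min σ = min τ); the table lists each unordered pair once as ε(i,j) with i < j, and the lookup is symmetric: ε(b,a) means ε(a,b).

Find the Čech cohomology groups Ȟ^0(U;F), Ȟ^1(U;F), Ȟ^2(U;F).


Ȟ^0(U;F) ≅ 0, Ȟ^1(U;F) ≅ Z/2, Ȟ^2(U;F) ≅ Z

nonempty overlaps:
  A12={t12,t17,t25} A13={t25,t26,t30} A14={t7,t30,t33} A15={t15,t33,t35} A16={t13,t17,t35} A23={t10,t19,t25} A24={t8,t22,t28} A25={t6,t8,t10} A26={t17,t22,t34} A34={t4,t16,t30} A35={t9,t10,t31} A36={t3,t4,t9,t27} A45={t8,t14,t33} A46={t4,t20,t22} A56={t9,t23,t35}
  A123={t25} A126={t17} A134={t30} A145={t33} A156={t35} A235={t10} A245={t8} A246={t22} A346={t4} A356={t9}
C dims 6,15,10; δ0: rk 6, SNF 1^5·2; δ1: rk 9, SNF 1^9
degree 0: 6−6−0 = 0 → Ȟ^0 ≅ 0
degree 1: 15−9−6 = 0 plus torsion [2] → Ȟ^1 ≅ Z/2
degree 2: 10−0−9 = 1 → Ȟ^2 ≅ Z


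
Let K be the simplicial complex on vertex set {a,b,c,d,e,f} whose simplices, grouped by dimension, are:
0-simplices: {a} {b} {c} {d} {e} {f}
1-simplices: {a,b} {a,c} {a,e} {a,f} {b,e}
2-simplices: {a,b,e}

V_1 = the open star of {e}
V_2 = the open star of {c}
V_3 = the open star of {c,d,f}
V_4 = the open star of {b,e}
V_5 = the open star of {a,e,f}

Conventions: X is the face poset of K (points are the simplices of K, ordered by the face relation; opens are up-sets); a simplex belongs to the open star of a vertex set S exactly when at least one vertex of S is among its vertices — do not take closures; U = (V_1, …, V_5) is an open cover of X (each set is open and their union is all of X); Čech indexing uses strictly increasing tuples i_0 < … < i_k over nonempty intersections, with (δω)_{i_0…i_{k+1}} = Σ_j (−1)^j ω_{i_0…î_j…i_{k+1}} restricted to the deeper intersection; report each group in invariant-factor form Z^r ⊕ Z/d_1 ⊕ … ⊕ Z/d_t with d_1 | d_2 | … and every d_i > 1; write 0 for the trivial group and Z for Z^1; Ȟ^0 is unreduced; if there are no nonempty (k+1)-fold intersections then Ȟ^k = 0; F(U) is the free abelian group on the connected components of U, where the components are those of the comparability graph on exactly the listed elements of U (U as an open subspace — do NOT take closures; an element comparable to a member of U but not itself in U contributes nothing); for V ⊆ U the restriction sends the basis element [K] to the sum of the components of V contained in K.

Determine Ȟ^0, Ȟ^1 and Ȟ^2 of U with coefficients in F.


cover nerve:
  V1={{e},{a,e},{b,e},{a,b,e}} V2={{c},{a,c}} V3={{c},{d},{f},{a,c},{a,f}} V4={{b},{e},{a,b},{a,e},{b,e},{a,b,e}} V5={{a},{e},{f},{a,b},{a,c},{a,e},{a,f},{b,e},{a,b,e}}
  V14={{e},{a,e},{b,e},{a,b,e}} V15={{e},{a,e},{b,e},{a,b,e}} V23={{c},{a,c}} V25={{a,c}} V35={{f},{a,c},{a,f}} V45={{e},{a,b},{a,e},{b,e},{a,b,e}}
  V145={{e},{a,e},{b,e},{a,b,e}} V235={{a,c}}
components per intersection:
  V1: {{e},{a,e},{b,e},{a,b,e}}
  V2: {{c},{a,c}}
  V3: {{c},{a,c}} {{d}} {{f},{a,f}}
  V4: {{b},{e},{a,b},{a,e},{b,e},{a,b,e}}
  V5: {{a},{e},{f},{a,b},{a,c},{a,e},{a,f},{b,e},{a,b,e}}
  V14: {{e},{a,e},{b,e},{a,b,e}}
  V15: {{e},{a,e},{b,e},{a,b,e}}
  V23: {{c},{a,c}}
  V25: {{a,c}}
  V35: {{f},{a,f}} {{a,c}}
  V45: {{e},{a,b},{a,e},{b,e},{a,b,e}}
  V145: {{e},{a,e},{b,e},{a,b,e}}
  V235: {{a,c}}
C dims 7,7,2; δ0: rk 5, SNF 1^5; δ1: rk 2, SNF 1^2
Ȟ^0: (7−5)−0=2 ⇒ Z^2
Ȟ^1: (7−2)−5=0 ⇒ 0
Ȟ^2: (2−0)−2=0 ⇒ 0

Ȟ^0(U;F) ≅ Z^2, Ȟ^1(U;F) ≅ 0 and Ȟ^2(U;F) ≅ 0


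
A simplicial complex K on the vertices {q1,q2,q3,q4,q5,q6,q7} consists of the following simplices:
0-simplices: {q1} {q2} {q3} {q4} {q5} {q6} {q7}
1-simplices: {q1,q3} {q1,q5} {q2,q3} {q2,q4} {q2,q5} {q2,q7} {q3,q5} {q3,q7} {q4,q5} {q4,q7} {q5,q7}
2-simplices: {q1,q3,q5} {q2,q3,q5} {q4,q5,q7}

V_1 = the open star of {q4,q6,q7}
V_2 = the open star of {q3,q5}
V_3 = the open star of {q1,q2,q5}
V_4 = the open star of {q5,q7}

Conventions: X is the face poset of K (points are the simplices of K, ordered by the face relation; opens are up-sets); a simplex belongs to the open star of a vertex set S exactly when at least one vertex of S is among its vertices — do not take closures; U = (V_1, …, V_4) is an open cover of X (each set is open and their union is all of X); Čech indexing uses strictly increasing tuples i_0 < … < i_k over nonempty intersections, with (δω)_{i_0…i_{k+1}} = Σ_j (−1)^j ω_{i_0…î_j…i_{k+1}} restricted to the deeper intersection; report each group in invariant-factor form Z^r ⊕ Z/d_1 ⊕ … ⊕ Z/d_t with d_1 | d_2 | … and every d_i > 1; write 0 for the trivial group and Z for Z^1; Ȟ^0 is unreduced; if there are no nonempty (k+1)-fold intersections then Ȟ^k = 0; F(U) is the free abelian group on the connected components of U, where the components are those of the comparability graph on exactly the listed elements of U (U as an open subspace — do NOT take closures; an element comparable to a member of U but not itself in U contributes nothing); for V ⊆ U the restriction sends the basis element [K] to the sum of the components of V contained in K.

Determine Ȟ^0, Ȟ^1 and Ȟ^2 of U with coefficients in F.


Ȟ^0 = Z^2; Ȟ^1 = Z^3; Ȟ^2 = 0

intersection data:
  V1={{q4},{q6},{q7},{q2,q4},{q2,q7},{q3,q7},{q4,q5},{q4,q7},{q5,q7},{q4,q5,q7}} V2={{q3},{q5},{q1,q3},{q1,q5},{q2,q3},{q2,q5},{q3,q5},{q3,q7},{q4,q5},{q5,q7},{q1,q3,q5},{q2,q3,q5},{q4,q5,q7}} V3={{q1},{q2},{q5},{q1,q3},{q1,q5},{q2,q3},{q2,q4},{q2,q5},{q2,q7},{q3,q5},{q4,q5},{q5,q7},{q1,q3,q5},{q2,q3,q5},{q4,q5,q7}} V4={{q5},{q7},{q1,q5},{q2,q5},{q2,q7},{q3,q5},{q3,q7},{q4,q5},{q4,q7},{q5,q7},{q1,q3,q5},{q2,q3,q5},{q4,q5,q7}}
  V12={{q3,q7},{q4,q5},{q5,q7},{q4,q5,q7}} V13={{q2,q4},{q2,q7},{q4,q5},{q5,q7},{q4,q5,q7}} V14={{q7},{q2,q7},{q3,q7},{q4,q5},{q4,q7},{q5,q7},{q4,q5,q7}} V23={{q5},{q1,q3},{q1,q5},{q2,q3},{q2,q5},{q3,q5},{q4,q5},{q5,q7},{q1,q3,q5},{q2,q3,q5},{q4,q5,q7}} V24={{q5},{q1,q5},{q2,q5},{q3,q5},{q3,q7},{q4,q5},{q5,q7},{q1,q3,q5},{q2,q3,q5},{q4,q5,q7}} V34={{q5},{q1,q5},{q2,q5},{q2,q7},{q3,q5},{q4,q5},{q5,q7},{q1,q3,q5},{q2,q3,q5},{q4,q5,q7}}
  V123={{q4,q5},{q5,q7},{q4,q5,q7}} V124={{q3,q7},{q4,q5},{q5,q7},{q4,q5,q7}} V134={{q2,q7},{q4,q5},{q5,q7},{q4,q5,q7}} V234={{q5},{q1,q5},{q2,q5},{q3,q5},{q4,q5},{q5,q7},{q1,q3,q5},{q2,q3,q5},{q4,q5,q7}}
  V1234={{q4,q5},{q5,q7},{q4,q5,q7}}
components per intersection:
  V1: {{q4},{q7},{q2,q4},{q2,q7},{q3,q7},{q4,q5},{q4,q7},{q5,q7},{q4,q5,q7}} {{q6}}
  V2: {{q3},{q5},{q1,q3},{q1,q5},{q2,q3},{q2,q5},{q3,q5},{q3,q7},{q4,q5},{q5,q7},{q1,q3,q5},{q2,q3,q5},{q4,q5,q7}}
  V3: {{q1},{q2},{q5},{q1,q3},{q1,q5},{q2,q3},{q2,q4},{q2,q5},{q2,q7},{q3,q5},{q4,q5},{q5,q7},{q1,q3,q5},{q2,q3,q5},{q4,q5,q7}}
  V4: {{q5},{q7},{q1,q5},{q2,q5},{q2,q7},{q3,q5},{q3,q7},{q4,q5},{q4,q7},{q5,q7},{q1,q3,q5},{q2,q3,q5},{q4,q5,q7}}
  V12: {{q3,q7}} {{q4,q5},{q5,q7},{q4,q5,q7}}
  V13: {{q2,q4}} {{q2,q7}} {{q4,q5},{q5,q7},{q4,q5,q7}}
  V14: {{q7},{q2,q7},{q3,q7},{q4,q5},{q4,q7},{q5,q7},{q4,q5,q7}}
  V23: {{q5},{q1,q3},{q1,q5},{q2,q3},{q2,q5},{q3,q5},{q4,q5},{q5,q7},{q1,q3,q5},{q2,q3,q5},{q4,q5,q7}}
  V24: {{q5},{q1,q5},{q2,q5},{q3,q5},{q4,q5},{q5,q7},{q1,q3,q5},{q2,q3,q5},{q4,q5,q7}} {{q3,q7}}
  V34: {{q5},{q1,q5},{q2,q5},{q3,q5},{q4,q5},{q5,q7},{q1,q3,q5},{q2,q3,q5},{q4,q5,q7}} {{q2,q7}}
  V123: {{q4,q5},{q5,q7},{q4,q5,q7}}
  V124: {{q3,q7}} {{q4,q5},{q5,q7},{q4,q5,q7}}
  V134: {{q2,q7}} {{q4,q5},{q5,q7},{q4,q5,q7}}
  V234: {{q5},{q1,q5},{q2,q5},{q3,q5},{q4,q5},{q5,q7},{q1,q3,q5},{q2,q3,q5},{q4,q5,q7}}
  V1234: {{q4,q5},{q5,q7},{q4,q5,q7}}
C dims 5,11,6,1; δ0: rk 3, SNF 1^3; δ1: rk 5, SNF 1^5; δ2: rk 1, SNF 1^1
Ȟ^0 = (5 − 3) − 0 = 2, so Ȟ^0 ≅ Z^2
Ȟ^1 = (11 − 5) − 3 = 3, so Ȟ^1 ≅ Z^3
Ȟ^2 = (6 − 1) − 5 = 0, so Ȟ^2 ≅ 0


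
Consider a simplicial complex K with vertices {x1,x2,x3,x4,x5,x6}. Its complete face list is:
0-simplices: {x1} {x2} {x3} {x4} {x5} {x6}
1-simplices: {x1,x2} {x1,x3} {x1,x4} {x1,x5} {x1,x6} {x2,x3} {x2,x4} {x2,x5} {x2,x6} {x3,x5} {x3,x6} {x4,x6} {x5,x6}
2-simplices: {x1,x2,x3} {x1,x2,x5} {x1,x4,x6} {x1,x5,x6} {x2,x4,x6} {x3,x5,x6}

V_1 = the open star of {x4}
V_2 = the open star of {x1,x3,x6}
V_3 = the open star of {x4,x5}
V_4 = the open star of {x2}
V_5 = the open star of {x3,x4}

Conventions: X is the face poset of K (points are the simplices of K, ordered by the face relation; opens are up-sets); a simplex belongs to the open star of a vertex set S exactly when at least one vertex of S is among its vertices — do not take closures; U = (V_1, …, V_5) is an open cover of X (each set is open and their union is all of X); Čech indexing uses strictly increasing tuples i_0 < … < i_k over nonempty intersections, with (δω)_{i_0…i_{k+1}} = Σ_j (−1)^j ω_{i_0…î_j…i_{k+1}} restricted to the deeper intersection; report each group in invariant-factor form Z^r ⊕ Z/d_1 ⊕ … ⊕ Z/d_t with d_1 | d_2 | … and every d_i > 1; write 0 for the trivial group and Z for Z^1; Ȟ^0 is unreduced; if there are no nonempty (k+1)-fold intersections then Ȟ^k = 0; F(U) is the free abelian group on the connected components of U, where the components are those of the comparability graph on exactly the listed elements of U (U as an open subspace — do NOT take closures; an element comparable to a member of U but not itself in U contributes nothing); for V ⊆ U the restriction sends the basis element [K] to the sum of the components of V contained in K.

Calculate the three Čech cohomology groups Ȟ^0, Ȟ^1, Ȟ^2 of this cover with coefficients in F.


nerve of the cover:
  V1={{x4},{x1,x4},{x2,x4},{x4,x6},{x1,x4,x6},{x2,x4,x6}} V2={{x1},{x3},{x6},{x1,x2},{x1,x3},{x1,x4},{x1,x5},{x1,x6},{x2,x3},{x2,x6},{x3,x5},{x3,x6},{x4,x6},{x5,x6},{x1,x2,x3},{x1,x2,x5},{x1,x4,x6},{x1,x5,x6},{x2,x4,x6},{x3,x5,x6}} V3={{x4},{x5},{x1,x4},{x1,x5},{x2,x4},{x2,x5},{x3,x5},{x4,x6},{x5,x6},{x1,x2,x5},{x1,x4,x6},{x1,x5,x6},{x2,x4,x6},{x3,x5,x6}} V4={{x2},{x1,x2},{x2,x3},{x2,x4},{x2,x5},{x2,x6},{x1,x2,x3},{x1,x2,x5},{x2,x4,x6}} V5={{x3},{x4},{x1,x3},{x1,x4},{x2,x3},{x2,x4},{x3,x5},{x3,x6},{x4,x6},{x1,x2,x3},{x1,x4,x6},{x2,x4,x6},{x3,x5,x6}}
  V12={{x1,x4},{x4,x6},{x1,x4,x6},{x2,x4,x6}} V13={{x4},{x1,x4},{x2,x4},{x4,x6},{x1,x4,x6},{x2,x4,x6}} V14={{x2,x4},{x2,x4,x6}} V15={{x4},{x1,x4},{x2,x4},{x4,x6},{x1,x4,x6},{x2,x4,x6}} V23={{x1,x4},{x1,x5},{x3,x5},{x4,x6},{x5,x6},{x1,x2,x5},{x1,x4,x6},{x1,x5,x6},{x2,x4,x6},{x3,x5,x6}} V24={{x1,x2},{x2,x3},{x2,x6},{x1,x2,x3},{x1,x2,x5},{x2,x4,x6}} V25={{x3},{x1,x3},{x1,x4},{x2,x3},{x3,x5},{x3,x6},{x4,x6},{x1,x2,x3},{x1,x4,x6},{x2,x4,x6},{x3,x5,x6}} V34={{x2,x4},{x2,x5},{x1,x2,x5},{x2,x4,x6}} V35={{x4},{x1,x4},{x2,x4},{x3,x5},{x4,x6},{x1,x4,x6},{x2,x4,x6},{x3,x5,x6}} V45={{x2,x3},{x2,x4},{x1,x2,x3},{x2,x4,x6}}
  V123={{x1,x4},{x4,x6},{x1,x4,x6},{x2,x4,x6}} V124={{x2,x4,x6}} V125={{x1,x4},{x4,x6},{x1,x4,x6},{x2,x4,x6}} V134={{x2,x4},{x2,x4,x6}} V135={{x4},{x1,x4},{x2,x4},{x4,x6},{x1,x4,x6},{x2,x4,x6}} V145={{x2,x4},{x2,x4,x6}} V234={{x1,x2,x5},{x2,x4,x6}} V235={{x1,x4},{x3,x5},{x4,x6},{x1,x4,x6},{x2,x4,x6},{x3,x5,x6}} V245={{x2,x3},{x1,x2,x3},{x2,x4,x6}} V345={{x2,x4},{x2,x4,x6}}
  V1234={{x2,x4,x6}} V1235={{x1,x4},{x4,x6},{x1,x4,x6},{x2,x4,x6}} V1245={{x2,x4,x6}} V1345={{x2,x4},{x2,x4,x6}} V2345={{x2,x4,x6}}
  V12345={{x2,x4,x6}}
components per intersection:
  V1: {{x4},{x1,x4},{x2,x4},{x4,x6},{x1,x4,x6},{x2,x4,x6}}
  V2: {{x1},{x3},{x6},{x1,x2},{x1,x3},{x1,x4},{x1,x5},{x1,x6},{x2,x3},{x2,x6},{x3,x5},{x3,x6},{x4,x6},{x5,x6},{x1,x2,x3},{x1,x2,x5},{x1,x4,x6},{x1,x5,x6},{x2,x4,x6},{x3,x5,x6}}
  V3: {{x4},{x1,x4},{x2,x4},{x4,x6},{x1,x4,x6},{x2,x4,x6}} {{x5},{x1,x5},{x2,x5},{x3,x5},{x5,x6},{x1,x2,x5},{x1,x5,x6},{x3,x5,x6}}
  V4: {{x2},{x1,x2},{x2,x3},{x2,x4},{x2,x5},{x2,x6},{x1,x2,x3},{x1,x2,x5},{x2,x4,x6}}
  V5: {{x3},{x1,x3},{x2,x3},{x3,x5},{x3,x6},{x1,x2,x3},{x3,x5,x6}} {{x4},{x1,x4},{x2,x4},{x4,x6},{x1,x4,x6},{x2,x4,x6}}
  V12: {{x1,x4},{x4,x6},{x1,x4,x6},{x2,x4,x6}}
  V13: {{x4},{x1,x4},{x2,x4},{x4,x6},{x1,x4,x6},{x2,x4,x6}}
  V14: {{x2,x4},{x2,x4,x6}}
  V15: {{x4},{x1,x4},{x2,x4},{x4,x6},{x1,x4,x6},{x2,x4,x6}}
  V23: {{x1,x4},{x4,x6},{x1,x4,x6},{x2,x4,x6}} {{x1,x5},{x3,x5},{x5,x6},{x1,x2,x5},{x1,x5,x6},{x3,x5,x6}}
  V24: {{x1,x2},{x2,x3},{x1,x2,x3},{x1,x2,x5}} {{x2,x6},{x2,x4,x6}}
  V25: {{x3},{x1,x3},{x2,x3},{x3,x5},{x3,x6},{x1,x2,x3},{x3,x5,x6}} {{x1,x4},{x4,x6},{x1,x4,x6},{x2,x4,x6}}
  V34: {{x2,x4},{x2,x4,x6}} {{x2,x5},{x1,x2,x5}}
  V35: {{x4},{x1,x4},{x2,x4},{x4,x6},{x1,x4,x6},{x2,x4,x6}} {{x3,x5},{x3,x5,x6}}
  V45: {{x2,x3},{x1,x2,x3}} {{x2,x4},{x2,x4,x6}}
  V123: {{x1,x4},{x4,x6},{x1,x4,x6},{x2,x4,x6}}
  V124: {{x2,x4,x6}}
  V125: {{x1,x4},{x4,x6},{x1,x4,x6},{x2,x4,x6}}
  V134: {{x2,x4},{x2,x4,x6}}
  V135: {{x4},{x1,x4},{x2,x4},{x4,x6},{x1,x4,x6},{x2,x4,x6}}
  V145: {{x2,x4},{x2,x4,x6}}
  V234: {{x1,x2,x5}} {{x2,x4,x6}}
  V235: {{x1,x4},{x4,x6},{x1,x4,x6},{x2,x4,x6}} {{x3,x5},{x3,x5,x6}}
  V245: {{x2,x3},{x1,x2,x3}} {{x2,x4,x6}}
  V345: {{x2,x4},{x2,x4,x6}}
  V1234: {{x2,x4,x6}}
  V1235: {{x1,x4},{x4,x6},{x1,x4,x6},{x2,x4,x6}}
  V1245: {{x2,x4,x6}}
  V1345: {{x2,x4},{x2,x4,x6}}
  V2345: {{x2,x4,x6}}
  V12345: {{x2,x4,x6}}
C dims 7,16,13,5; δ0: rk 6, SNF 1^6; δ1: rk 9, SNF 1^9; δ2: rk 4, SNF 1^4
Ȟ^0 = (7 − 6) − 0 = 1, so Ȟ^0 ≅ Z
Ȟ^1 = (16 − 9) − 6 = 1, so Ȟ^1 ≅ Z
Ȟ^2 = (13 − 4) − 9 = 0, so Ȟ^2 ≅ 0

Ȟ^0(U;F) ≅ Z,  Ȟ^1(U;F) ≅ Z,  Ȟ^2(U;F) ≅ 0


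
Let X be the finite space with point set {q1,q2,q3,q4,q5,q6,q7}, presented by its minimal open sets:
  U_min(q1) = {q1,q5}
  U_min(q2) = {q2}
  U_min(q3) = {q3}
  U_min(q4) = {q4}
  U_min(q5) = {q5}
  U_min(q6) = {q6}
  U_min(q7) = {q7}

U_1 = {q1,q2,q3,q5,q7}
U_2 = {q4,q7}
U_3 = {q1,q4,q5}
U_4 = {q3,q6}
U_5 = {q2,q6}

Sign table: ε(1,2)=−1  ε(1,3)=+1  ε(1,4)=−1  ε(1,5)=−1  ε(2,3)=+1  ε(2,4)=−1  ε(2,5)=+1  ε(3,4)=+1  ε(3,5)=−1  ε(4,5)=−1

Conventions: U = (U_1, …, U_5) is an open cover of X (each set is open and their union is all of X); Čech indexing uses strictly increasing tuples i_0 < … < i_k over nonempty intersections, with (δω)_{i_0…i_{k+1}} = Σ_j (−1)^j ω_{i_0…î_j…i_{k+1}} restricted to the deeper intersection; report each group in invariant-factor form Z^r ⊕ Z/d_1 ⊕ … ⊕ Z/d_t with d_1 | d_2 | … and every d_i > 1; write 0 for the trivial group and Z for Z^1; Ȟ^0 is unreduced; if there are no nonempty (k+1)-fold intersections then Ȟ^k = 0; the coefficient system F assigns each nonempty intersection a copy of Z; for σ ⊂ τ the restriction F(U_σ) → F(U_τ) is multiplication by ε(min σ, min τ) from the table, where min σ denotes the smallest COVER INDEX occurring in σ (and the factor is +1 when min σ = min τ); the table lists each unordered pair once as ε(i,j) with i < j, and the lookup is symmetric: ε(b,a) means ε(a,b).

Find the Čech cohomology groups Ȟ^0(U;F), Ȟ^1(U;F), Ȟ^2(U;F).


Ȟ^0 = 0, Ȟ^1 = Z ⊕ Z/2 and Ȟ^2 = 0

nerve simplices:
  U12={q7} U13={q1,q5} U14={q3} U15={q2} U23={q4} U45={q6}
C dims 5,6; δ0: rk 5, SNF 1^4·2
degree 0: 5−5−0 = 0 → Ȟ^0 ≅ 0
degree 1: 6−0−5 = 1 plus torsion [2] → Ȟ^1 ≅ Z ⊕ Z/2
degree 2: 0−0−0 = 0 → Ȟ^2 ≅ 0


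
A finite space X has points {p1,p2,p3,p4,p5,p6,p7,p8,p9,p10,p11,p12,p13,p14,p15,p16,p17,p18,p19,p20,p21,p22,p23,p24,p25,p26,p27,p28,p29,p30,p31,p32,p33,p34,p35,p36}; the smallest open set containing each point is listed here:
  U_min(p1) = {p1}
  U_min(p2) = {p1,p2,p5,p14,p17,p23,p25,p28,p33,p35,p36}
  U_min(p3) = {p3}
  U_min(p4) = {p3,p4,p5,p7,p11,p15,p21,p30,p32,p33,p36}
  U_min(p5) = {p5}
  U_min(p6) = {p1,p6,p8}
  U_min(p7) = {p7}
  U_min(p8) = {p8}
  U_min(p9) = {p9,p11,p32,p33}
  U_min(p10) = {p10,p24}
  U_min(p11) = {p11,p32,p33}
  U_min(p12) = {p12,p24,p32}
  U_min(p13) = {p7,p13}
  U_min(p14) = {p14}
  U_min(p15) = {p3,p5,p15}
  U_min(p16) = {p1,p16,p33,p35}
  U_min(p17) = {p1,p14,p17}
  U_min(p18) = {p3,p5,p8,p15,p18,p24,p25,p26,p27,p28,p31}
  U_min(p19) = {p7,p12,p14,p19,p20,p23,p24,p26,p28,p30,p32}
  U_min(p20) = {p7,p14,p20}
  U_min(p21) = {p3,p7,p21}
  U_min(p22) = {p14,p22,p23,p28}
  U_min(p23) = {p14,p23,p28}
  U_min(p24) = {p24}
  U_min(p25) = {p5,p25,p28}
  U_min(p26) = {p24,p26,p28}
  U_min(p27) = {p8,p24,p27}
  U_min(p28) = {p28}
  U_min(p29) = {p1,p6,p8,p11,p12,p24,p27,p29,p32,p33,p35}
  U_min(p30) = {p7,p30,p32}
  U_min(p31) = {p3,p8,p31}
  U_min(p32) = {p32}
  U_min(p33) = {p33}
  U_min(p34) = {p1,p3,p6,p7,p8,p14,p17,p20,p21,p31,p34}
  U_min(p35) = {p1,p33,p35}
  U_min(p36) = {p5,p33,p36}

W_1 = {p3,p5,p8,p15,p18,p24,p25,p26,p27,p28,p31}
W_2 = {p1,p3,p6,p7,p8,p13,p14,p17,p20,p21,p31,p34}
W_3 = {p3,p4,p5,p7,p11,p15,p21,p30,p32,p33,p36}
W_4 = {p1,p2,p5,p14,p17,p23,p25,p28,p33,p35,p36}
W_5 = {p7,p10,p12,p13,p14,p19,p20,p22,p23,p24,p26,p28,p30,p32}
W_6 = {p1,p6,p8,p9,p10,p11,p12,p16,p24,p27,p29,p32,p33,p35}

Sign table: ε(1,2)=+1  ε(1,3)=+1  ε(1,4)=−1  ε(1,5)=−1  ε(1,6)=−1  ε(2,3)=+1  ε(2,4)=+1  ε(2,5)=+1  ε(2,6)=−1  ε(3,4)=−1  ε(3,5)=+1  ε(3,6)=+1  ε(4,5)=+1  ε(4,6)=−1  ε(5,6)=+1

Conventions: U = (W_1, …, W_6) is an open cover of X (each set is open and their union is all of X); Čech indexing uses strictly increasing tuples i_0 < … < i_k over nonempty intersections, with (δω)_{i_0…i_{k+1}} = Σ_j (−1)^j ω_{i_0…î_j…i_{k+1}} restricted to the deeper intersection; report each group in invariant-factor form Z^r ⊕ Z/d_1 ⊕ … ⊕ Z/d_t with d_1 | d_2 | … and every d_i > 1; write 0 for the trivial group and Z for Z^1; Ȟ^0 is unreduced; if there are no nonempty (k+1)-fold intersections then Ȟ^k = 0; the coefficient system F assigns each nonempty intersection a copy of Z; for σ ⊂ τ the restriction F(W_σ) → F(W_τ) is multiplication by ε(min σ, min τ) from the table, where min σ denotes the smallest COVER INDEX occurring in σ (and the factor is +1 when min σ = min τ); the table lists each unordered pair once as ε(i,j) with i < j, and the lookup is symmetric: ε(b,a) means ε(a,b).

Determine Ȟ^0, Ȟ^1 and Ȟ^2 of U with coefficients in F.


nonempty overlaps:
  W12={p3,p8,p31} W13={p3,p5,p15} W14={p5,p25,p28} W15={p24,p26,p28} W16={p8,p24,p27} W23={p3,p7,p21} W24={p1,p14,p17} W25={p7,p13,p14,p20} W26={p1,p6,p8} W34={p5,p33,p36} W35={p7,p30,p32} W36={p11,p32,p33} W45={p14,p23,p28} W46={p1,p33,p35} W56={p10,p12,p24,p32}
  W123={p3} W126={p8} W134={p5} W145={p28} W156={p24} W235={p7} W245={p14} W246={p1} W346={p33} W356={p32}
C dims 6,15,10; δ0: rk 6, SNF 1^5·2; δ1: rk 9, SNF 1^9
degree 0: 6−6−0 = 0 → Ȟ^0 ≅ 0
degree 1: 15−9−6 = 0 plus torsion [2] → Ȟ^1 ≅ Z/2
degree 2: 10−0−9 = 1 → Ȟ^2 ≅ Z

Ȟ^0 = 0, Ȟ^1 = Z/2 and Ȟ^2 = Z


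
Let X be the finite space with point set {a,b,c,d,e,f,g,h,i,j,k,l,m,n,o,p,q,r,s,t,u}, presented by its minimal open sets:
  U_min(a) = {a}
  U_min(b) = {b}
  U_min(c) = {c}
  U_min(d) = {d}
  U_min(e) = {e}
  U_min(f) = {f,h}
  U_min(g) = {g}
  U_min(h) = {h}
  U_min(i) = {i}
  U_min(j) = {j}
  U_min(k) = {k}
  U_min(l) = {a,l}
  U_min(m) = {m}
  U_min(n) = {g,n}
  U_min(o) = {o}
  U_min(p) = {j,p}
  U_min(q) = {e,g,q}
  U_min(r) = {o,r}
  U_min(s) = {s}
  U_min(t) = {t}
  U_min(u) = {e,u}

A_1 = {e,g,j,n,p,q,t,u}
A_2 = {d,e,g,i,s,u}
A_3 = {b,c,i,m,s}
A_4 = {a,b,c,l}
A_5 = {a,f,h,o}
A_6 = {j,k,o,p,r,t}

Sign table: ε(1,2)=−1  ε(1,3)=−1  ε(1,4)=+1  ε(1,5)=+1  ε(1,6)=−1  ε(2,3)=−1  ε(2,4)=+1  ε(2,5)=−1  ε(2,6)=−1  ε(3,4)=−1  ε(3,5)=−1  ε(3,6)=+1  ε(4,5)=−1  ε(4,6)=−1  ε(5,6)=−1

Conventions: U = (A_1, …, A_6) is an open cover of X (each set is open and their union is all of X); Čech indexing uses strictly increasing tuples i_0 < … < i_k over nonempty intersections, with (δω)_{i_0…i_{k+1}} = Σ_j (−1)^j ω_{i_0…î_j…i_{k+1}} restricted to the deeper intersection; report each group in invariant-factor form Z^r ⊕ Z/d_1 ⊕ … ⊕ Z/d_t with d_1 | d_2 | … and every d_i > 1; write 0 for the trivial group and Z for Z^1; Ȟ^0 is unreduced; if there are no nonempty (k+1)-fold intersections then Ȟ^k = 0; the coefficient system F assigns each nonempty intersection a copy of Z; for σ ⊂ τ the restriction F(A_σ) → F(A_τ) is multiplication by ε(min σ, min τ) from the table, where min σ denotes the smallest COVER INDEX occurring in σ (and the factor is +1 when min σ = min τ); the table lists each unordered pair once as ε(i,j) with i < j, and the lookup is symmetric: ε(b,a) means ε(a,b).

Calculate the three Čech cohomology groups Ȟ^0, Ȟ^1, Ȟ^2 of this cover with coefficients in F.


cover nerve:
  A12={e,g,u} A16={j,p,t} A23={i,s} A34={b,c} A45={a} A56={o}
C dims 6,6; δ0: rk 5, SNF 1^5
Ȟ^0: (6−5)−0=1 ⇒ Z
Ȟ^1: (6−0)−5=1 ⇒ Z
Ȟ^2: (0−0)−0=0 ⇒ 0

Ȟ^0 ≅ Z; Ȟ^1 ≅ Z; Ȟ^2 ≅ 0


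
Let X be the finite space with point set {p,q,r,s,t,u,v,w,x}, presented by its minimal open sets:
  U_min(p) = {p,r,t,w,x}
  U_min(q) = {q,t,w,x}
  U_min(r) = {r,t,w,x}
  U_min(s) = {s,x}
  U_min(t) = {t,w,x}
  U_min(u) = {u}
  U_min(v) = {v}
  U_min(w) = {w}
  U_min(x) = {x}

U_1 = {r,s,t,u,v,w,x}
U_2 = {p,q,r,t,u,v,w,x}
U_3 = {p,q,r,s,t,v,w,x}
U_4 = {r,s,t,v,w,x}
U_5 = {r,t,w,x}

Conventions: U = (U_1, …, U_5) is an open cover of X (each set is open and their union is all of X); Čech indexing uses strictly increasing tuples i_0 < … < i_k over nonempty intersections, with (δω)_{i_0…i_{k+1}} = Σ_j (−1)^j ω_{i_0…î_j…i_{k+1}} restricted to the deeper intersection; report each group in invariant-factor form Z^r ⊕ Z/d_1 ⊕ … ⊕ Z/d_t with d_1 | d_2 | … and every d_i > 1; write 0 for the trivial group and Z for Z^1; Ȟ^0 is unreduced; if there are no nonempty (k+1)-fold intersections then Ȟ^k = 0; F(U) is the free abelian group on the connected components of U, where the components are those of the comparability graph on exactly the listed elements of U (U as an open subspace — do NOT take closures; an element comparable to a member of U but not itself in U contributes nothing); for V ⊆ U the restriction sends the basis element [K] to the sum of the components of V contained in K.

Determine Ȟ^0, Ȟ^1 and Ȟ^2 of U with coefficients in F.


Ȟ^0 = Z^3,  Ȟ^1 = 0,  Ȟ^2 = 0

nonempty intersections:
  U12={r,t,u,v,w,x} U13={r,s,t,v,w,x} U14={r,s,t,v,w,x} U15={r,t,w,x} U23={p,q,r,t,v,w,x} U24={r,t,v,w,x} U25={r,t,w,x} U34={r,s,t,v,w,x} U35={r,t,w,x} U45={r,t,w,x}
  U123={r,t,v,w,x} U124={r,t,v,w,x} U125={r,t,w,x} U134={r,s,t,v,w,x} U135={r,t,w,x} U145={r,t,w,x} U234={r,t,v,w,x} U235={r,t,w,x} U245={r,t,w,x} U345={r,t,w,x}
  U1234={r,t,v,w,x} U1235={r,t,w,x} U1245={r,t,w,x} U1345={r,t,w,x} U2345={r,t,w,x}
  U12345={r,t,w,x}
components per intersection:
  U1: {r,s,t,w,x} {u} {v}
  U2: {p,q,r,t,w,x} {u} {v}
  U3: {p,q,r,s,t,w,x} {v}
  U4: {r,s,t,w,x} {v}
  U5: {r,t,w,x}
  U12: {r,t,w,x} {u} {v}
  U13: {r,s,t,w,x} {v}
  U14: {r,s,t,w,x} {v}
  U15: {r,t,w,x}
  U23: {p,q,r,t,w,x} {v}
  U24: {r,t,w,x} {v}
  U25: {r,t,w,x}
  U34: {r,s,t,w,x} {v}
  U35: {r,t,w,x}
  U45: {r,t,w,x}
  U123: {r,t,w,x} {v}
  U124: {r,t,w,x} {v}
  U125: {r,t,w,x}
  U134: {r,s,t,w,x} {v}
  U135: {r,t,w,x}
  U145: {r,t,w,x}
  U234: {r,t,w,x} {v}
  U235: {r,t,w,x}
  U245: {r,t,w,x}
  U345: {r,t,w,x}
  U1234: {r,t,w,x} {v}
  U1235: {r,t,w,x}
  U1245: {r,t,w,x}
  U1345: {r,t,w,x}
  U2345: {r,t,w,x}
  U12345: {r,t,w,x}
C dims 11,17,14,6; δ0: rk 8, SNF 1^8; δ1: rk 9, SNF 1^9; δ2: rk 5, SNF 1^5
Ȟ^0: (11−8)−0=3 ⇒ Z^3
Ȟ^1: (17−9)−8=0 ⇒ 0
Ȟ^2: (14−5)−9=0 ⇒ 0


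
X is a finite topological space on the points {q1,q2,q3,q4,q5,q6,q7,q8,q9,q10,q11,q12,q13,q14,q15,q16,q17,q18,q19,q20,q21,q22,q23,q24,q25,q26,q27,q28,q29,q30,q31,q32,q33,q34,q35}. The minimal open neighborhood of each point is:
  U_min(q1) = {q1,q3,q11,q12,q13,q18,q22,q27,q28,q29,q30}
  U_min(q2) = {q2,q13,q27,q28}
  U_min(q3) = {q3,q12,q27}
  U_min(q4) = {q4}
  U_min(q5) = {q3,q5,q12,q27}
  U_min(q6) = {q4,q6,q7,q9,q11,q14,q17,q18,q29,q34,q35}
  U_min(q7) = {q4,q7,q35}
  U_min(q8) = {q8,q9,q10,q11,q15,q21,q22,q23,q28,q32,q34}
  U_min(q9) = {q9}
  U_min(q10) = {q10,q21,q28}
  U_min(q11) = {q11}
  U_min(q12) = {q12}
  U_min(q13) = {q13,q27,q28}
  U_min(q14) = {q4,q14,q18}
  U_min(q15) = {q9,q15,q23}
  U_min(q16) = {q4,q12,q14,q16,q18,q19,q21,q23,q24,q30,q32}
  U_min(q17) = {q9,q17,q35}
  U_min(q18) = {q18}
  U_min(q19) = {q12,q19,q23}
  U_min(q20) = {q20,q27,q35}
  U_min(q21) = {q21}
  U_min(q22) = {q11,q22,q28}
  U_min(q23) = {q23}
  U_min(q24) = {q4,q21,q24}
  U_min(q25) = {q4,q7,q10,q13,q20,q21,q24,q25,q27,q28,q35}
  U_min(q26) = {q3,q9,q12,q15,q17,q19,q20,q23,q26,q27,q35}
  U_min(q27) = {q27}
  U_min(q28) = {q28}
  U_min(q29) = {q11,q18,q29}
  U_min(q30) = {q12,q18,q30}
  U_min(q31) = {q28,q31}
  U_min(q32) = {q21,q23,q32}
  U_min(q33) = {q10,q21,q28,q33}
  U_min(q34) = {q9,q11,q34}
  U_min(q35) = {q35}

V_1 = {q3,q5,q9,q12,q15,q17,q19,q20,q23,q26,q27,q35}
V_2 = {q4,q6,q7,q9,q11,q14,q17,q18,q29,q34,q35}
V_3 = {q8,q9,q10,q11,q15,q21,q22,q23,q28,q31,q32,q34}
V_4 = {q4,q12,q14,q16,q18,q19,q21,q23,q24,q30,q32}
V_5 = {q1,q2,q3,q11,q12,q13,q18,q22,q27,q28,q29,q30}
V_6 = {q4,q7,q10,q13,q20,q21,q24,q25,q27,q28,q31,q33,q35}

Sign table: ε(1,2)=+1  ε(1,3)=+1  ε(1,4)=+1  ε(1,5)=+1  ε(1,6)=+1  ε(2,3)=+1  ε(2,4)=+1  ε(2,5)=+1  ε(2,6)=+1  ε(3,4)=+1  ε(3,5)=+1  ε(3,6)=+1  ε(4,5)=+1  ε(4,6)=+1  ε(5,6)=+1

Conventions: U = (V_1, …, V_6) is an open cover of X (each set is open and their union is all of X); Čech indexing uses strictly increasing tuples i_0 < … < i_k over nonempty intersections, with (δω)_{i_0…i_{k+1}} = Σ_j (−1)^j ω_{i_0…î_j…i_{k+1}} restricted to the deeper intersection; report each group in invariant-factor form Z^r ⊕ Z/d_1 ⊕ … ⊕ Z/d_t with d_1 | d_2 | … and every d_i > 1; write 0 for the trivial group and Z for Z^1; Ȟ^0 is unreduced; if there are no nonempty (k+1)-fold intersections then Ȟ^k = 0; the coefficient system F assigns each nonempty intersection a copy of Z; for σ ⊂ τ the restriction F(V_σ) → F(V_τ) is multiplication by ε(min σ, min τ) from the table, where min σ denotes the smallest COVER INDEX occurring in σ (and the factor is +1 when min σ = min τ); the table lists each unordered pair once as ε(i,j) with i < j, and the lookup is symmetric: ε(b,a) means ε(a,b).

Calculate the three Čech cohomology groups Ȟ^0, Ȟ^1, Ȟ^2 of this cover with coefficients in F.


Ȟ^0(U;F) ≅ Z, Ȟ^1(U;F) ≅ 0, Ȟ^2(U;F) ≅ Z/2

nerve simplices:
  V12={q9,q17,q35} V13={q9,q15,q23} V14={q12,q19,q23} V15={q3,q12,q27} V16={q20,q27,q35} V23={q9,q11,q34} V24={q4,q14,q18} V25={q11,q18,q29} V26={q4,q7,q35} V34={q21,q23,q32} V35={q11,q22,q28} V36={q10,q21,q28,q31} V45={q12,q18,q30} V46={q4,q21,q24} V56={q13,q27,q28}
  V123={q9} V126={q35} V134={q23} V145={q12} V156={q27} V235={q11} V245={q18} V246={q4} V346={q21} V356={q28}
C dims 6,15,10; δ0: rk 5, SNF 1^5; δ1: rk 10, SNF 1^9·2
degree 0: 6−5−0 = 1 → Ȟ^0 ≅ Z
degree 1: 15−10−5 = 0 → Ȟ^1 ≅ 0
degree 2: 10−0−10 = 0 plus torsion [2] → Ȟ^2 ≅ Z/2


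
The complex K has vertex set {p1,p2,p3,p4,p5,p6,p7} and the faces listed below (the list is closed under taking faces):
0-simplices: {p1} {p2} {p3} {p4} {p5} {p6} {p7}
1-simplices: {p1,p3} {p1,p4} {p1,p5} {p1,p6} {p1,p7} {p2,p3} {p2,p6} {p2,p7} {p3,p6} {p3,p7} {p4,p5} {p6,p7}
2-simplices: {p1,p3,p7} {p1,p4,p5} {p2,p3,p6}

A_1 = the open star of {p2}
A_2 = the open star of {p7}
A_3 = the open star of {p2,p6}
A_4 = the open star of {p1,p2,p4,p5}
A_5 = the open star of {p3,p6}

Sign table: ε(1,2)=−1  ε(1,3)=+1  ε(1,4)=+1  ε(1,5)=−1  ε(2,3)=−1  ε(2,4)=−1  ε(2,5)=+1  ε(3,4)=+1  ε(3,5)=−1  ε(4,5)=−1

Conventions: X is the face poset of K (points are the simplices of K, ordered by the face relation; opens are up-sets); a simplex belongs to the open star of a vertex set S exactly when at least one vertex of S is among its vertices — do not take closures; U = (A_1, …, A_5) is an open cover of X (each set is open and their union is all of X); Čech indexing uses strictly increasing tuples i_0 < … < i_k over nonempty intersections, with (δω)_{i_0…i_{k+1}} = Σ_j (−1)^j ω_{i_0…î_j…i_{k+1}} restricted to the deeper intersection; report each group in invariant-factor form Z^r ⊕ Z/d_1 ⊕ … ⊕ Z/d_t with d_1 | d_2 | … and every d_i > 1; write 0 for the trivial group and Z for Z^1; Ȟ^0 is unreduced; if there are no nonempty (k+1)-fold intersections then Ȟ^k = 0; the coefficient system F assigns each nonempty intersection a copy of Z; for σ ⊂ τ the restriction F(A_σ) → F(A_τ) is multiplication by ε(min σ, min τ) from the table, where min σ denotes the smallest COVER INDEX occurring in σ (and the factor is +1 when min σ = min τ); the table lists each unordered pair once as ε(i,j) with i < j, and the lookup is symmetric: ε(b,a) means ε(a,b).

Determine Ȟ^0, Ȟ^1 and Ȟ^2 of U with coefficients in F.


Ȟ^0(U;F) ≅ Z,  Ȟ^1(U;F) ≅ 0,  Ȟ^2(U;F) ≅ Z

nerve of the cover:
  A1={{p2},{p2,p3},{p2,p6},{p2,p7},{p2,p3,p6}} A2={{p7},{p1,p7},{p2,p7},{p3,p7},{p6,p7},{p1,p3,p7}} A3={{p2},{p6},{p1,p6},{p2,p3},{p2,p6},{p2,p7},{p3,p6},{p6,p7},{p2,p3,p6}} A4={{p1},{p2},{p4},{p5},{p1,p3},{p1,p4},{p1,p5},{p1,p6},{p1,p7},{p2,p3},{p2,p6},{p2,p7},{p4,p5},{p1,p3,p7},{p1,p4,p5},{p2,p3,p6}} A5={{p3},{p6},{p1,p3},{p1,p6},{p2,p3},{p2,p6},{p3,p6},{p3,p7},{p6,p7},{p1,p3,p7},{p2,p3,p6}}
  A12={{p2,p7}} A13={{p2},{p2,p3},{p2,p6},{p2,p7},{p2,p3,p6}} A14={{p2},{p2,p3},{p2,p6},{p2,p7},{p2,p3,p6}} A15={{p2,p3},{p2,p6},{p2,p3,p6}} A23={{p2,p7},{p6,p7}} A24={{p1,p7},{p2,p7},{p1,p3,p7}} A25={{p3,p7},{p6,p7},{p1,p3,p7}} A34={{p2},{p1,p6},{p2,p3},{p2,p6},{p2,p7},{p2,p3,p6}} A35={{p6},{p1,p6},{p2,p3},{p2,p6},{p3,p6},{p6,p7},{p2,p3,p6}} A45={{p1,p3},{p1,p6},{p2,p3},{p2,p6},{p1,p3,p7},{p2,p3,p6}}
  A123={{p2,p7}} A124={{p2,p7}} A134={{p2},{p2,p3},{p2,p6},{p2,p7},{p2,p3,p6}} A135={{p2,p3},{p2,p6},{p2,p3,p6}} A145={{p2,p3},{p2,p6},{p2,p3,p6}} A234={{p2,p7}} A235={{p6,p7}} A245={{p1,p3,p7}} A345={{p1,p6},{p2,p3},{p2,p6},{p2,p3,p6}}
  A1234={{p2,p7}} A1345={{p2,p3},{p2,p6},{p2,p3,p6}}
C dims 5,10,9,2; δ0: rk 4, SNF 1^4; δ1: rk 6, SNF 1^6; δ2: rk 2, SNF 1^2
Ȟ^0 = (5 − 4) − 0 = 1, so Ȟ^0 ≅ Z
Ȟ^1 = (10 − 6) − 4 = 0, so Ȟ^1 ≅ 0
Ȟ^2 = (9 − 2) − 6 = 1, so Ȟ^2 ≅ Z


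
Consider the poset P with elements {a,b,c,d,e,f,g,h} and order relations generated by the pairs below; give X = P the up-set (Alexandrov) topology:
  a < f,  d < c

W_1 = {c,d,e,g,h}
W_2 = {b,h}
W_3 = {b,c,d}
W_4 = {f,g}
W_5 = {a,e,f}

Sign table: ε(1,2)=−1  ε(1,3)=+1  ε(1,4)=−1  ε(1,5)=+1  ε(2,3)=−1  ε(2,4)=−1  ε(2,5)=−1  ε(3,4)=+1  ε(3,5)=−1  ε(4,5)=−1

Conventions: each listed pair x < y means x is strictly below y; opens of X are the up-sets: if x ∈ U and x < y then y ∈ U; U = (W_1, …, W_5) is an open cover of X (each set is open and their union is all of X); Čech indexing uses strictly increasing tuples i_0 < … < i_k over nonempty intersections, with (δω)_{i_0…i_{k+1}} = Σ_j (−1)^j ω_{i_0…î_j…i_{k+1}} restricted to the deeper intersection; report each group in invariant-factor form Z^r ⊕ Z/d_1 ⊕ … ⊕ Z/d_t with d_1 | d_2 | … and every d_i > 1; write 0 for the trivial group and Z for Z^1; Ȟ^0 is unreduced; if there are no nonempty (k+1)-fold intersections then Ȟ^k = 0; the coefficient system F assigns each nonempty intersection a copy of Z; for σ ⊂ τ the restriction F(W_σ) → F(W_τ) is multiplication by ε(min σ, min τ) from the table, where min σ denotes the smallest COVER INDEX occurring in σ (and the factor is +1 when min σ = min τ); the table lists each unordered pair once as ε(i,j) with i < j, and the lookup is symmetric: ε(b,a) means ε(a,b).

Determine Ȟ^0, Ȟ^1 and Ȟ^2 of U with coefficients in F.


Ȟ^0(U;F) ≅ Z; Ȟ^1(U;F) ≅ Z^2; Ȟ^2(U;F) ≅ 0

intersection data:
  W12={h} W13={c,d} W14={g} W15={e} W23={b} W45={f}
C dims 5,6; δ0: rk 4, SNF 1^4
Ȟ^0 = (5 − 4) − 0 = 1, so Ȟ^0 ≅ Z
Ȟ^1 = (6 − 0) − 4 = 2, so Ȟ^1 ≅ Z^2
Ȟ^2 = (0 − 0) − 0 = 0, so Ȟ^2 ≅ 0


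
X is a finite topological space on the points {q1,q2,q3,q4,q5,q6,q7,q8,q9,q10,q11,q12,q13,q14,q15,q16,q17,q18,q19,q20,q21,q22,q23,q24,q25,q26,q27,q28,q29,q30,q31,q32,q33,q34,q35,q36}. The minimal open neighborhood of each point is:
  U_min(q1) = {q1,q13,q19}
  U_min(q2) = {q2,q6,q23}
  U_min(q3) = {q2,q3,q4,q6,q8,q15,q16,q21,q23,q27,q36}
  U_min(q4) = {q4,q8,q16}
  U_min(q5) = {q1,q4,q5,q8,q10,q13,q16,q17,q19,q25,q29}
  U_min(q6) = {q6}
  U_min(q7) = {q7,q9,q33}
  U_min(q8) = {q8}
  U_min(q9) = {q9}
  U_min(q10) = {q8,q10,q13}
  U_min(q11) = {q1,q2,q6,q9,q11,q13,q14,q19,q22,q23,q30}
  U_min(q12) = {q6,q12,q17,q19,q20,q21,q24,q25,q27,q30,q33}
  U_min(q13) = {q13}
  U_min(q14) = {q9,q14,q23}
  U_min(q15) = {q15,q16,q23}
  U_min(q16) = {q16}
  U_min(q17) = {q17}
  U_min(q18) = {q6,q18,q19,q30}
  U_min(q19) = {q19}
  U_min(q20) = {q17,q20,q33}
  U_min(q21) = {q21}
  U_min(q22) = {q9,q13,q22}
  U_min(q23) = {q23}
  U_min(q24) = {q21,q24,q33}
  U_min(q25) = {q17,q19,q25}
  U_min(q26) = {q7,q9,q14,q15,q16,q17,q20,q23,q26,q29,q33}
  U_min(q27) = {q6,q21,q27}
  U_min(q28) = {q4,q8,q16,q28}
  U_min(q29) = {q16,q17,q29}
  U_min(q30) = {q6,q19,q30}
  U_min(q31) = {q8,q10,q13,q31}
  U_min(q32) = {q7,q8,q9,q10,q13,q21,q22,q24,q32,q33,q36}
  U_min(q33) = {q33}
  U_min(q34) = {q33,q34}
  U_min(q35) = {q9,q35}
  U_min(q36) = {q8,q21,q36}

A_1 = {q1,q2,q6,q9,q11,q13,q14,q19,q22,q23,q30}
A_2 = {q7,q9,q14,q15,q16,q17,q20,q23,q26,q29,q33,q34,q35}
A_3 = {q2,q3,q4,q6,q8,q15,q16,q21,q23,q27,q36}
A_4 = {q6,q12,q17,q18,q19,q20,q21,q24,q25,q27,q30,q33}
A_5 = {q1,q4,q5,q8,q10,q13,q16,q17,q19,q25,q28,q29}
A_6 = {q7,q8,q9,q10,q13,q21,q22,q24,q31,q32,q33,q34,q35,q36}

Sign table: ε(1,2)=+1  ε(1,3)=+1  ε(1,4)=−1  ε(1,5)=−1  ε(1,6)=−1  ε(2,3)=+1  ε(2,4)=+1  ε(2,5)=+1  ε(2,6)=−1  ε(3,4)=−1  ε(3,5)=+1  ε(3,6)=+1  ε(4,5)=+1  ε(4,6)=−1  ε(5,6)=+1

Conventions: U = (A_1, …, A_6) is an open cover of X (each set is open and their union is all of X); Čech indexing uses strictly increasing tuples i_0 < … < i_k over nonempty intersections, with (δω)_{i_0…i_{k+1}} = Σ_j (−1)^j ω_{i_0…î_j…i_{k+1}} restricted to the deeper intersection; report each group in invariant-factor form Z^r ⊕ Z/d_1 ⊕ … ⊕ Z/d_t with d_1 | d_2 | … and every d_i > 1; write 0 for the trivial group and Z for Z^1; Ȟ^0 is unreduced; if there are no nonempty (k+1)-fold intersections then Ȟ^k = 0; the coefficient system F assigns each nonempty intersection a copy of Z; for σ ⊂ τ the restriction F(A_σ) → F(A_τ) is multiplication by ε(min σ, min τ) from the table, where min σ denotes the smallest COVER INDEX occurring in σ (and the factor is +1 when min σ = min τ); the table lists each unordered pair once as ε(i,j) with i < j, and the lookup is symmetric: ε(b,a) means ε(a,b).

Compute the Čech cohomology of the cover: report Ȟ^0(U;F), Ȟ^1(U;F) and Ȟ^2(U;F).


Ȟ^0 ≅ 0; Ȟ^1 ≅ Z/2; Ȟ^2 ≅ Z

nonempty overlaps:
  A12={q9,q14,q23} A13={q2,q6,q23} A14={q6,q19,q30} A15={q1,q13,q19} A16={q9,q13,q22} A23={q15,q16,q23} A24={q17,q20,q33} A25={q16,q17,q29} A26={q7,q9,q33,q34,q35} A34={q6,q21,q27} A35={q4,q8,q16} A36={q8,q21,q36} A45={q17,q19,q25} A46={q21,q24,q33} A56={q8,q10,q13}
  A123={q23} A126={q9} A134={q6} A145={q19} A156={q13} A235={q16} A245={q17} A246={q33} A346={q21} A356={q8}
C dims 6,15,10; δ0: rk 6, SNF 1^5·2; δ1: rk 9, SNF 1^9
degree 0: 6−6−0 = 0 → Ȟ^0 ≅ 0
degree 1: 15−9−6 = 0 plus torsion [2] → Ȟ^1 ≅ Z/2
degree 2: 10−0−9 = 1 → Ȟ^2 ≅ Z
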